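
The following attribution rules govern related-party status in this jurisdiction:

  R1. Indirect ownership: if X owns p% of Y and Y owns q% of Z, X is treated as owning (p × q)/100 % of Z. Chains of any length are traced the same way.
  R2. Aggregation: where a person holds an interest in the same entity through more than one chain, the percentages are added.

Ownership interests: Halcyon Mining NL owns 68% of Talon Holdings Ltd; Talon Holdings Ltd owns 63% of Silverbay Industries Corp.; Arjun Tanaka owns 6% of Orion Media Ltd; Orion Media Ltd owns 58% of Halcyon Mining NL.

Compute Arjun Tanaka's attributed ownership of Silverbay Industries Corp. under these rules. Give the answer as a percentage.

1.490832%

Chain via Orion Media Ltd → Halcyon Mining NL → Talon Holdings Ltd (R1): 6% × 58% × 68% × 63% = 1.490832% of Silverbay Industries Corp.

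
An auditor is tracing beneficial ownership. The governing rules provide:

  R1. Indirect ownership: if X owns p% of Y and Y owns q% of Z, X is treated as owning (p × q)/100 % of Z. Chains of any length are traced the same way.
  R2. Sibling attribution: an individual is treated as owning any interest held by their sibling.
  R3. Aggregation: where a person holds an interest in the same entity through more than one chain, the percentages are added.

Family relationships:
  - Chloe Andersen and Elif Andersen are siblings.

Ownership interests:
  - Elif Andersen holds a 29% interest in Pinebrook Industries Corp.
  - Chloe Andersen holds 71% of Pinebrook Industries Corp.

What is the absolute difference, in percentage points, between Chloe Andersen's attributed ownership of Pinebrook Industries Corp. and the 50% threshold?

50

By sibling attribution (R2), Chloe Andersen is treated as also owning Elif Andersen's interest in Pinebrook Industries Corp, giving 71% + 29% = 100%.
Direct interest in Pinebrook Industries Corp: 100%.
100% exceeds the 50% threshold by 50 percentage points.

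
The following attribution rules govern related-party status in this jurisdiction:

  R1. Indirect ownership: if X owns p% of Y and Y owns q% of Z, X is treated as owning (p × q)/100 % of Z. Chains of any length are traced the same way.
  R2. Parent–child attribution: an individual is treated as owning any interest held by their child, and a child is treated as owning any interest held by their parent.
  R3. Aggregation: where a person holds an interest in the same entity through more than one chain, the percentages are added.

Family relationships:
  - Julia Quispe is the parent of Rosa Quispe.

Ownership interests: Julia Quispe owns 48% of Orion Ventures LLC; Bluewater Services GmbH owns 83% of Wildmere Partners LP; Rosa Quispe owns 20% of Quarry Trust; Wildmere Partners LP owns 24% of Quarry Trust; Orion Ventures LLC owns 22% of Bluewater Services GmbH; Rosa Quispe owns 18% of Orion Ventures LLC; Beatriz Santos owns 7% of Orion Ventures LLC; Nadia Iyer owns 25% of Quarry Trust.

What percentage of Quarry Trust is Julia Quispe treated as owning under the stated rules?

22.892384%

By parent–child attribution (R2), Julia Quispe is treated as also owning Rosa Quispe's interest in Orion Ventures LLC, giving 48% + 18% = 66%.
By parent–child attribution (R2), Julia Quispe is treated as owning Rosa Quispe's 20% interest in Quarry Trust.
Chain via Orion Ventures LLC → Bluewater Services GmbH → Wildmere Partners LP (R1): 66% × 22% × 83% × 24% = 2.892384% of Quarry Trust.
Direct interest in Quarry Trust: 20%.
Aggregating (R3): 2.892384% + 20% = 22.892384%.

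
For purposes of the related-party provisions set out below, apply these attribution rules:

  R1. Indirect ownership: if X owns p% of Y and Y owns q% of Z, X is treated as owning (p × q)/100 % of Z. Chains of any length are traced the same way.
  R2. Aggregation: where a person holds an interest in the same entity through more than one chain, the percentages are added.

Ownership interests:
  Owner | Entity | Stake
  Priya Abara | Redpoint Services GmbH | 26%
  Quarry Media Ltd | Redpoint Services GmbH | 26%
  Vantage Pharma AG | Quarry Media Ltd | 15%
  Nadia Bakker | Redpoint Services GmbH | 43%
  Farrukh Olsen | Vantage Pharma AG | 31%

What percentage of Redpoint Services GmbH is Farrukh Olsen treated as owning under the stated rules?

1.209%

Chain via Vantage Pharma AG → Quarry Media Ltd (R1): 31% × 15% × 26% = 1.209% of Redpoint Services GmbH.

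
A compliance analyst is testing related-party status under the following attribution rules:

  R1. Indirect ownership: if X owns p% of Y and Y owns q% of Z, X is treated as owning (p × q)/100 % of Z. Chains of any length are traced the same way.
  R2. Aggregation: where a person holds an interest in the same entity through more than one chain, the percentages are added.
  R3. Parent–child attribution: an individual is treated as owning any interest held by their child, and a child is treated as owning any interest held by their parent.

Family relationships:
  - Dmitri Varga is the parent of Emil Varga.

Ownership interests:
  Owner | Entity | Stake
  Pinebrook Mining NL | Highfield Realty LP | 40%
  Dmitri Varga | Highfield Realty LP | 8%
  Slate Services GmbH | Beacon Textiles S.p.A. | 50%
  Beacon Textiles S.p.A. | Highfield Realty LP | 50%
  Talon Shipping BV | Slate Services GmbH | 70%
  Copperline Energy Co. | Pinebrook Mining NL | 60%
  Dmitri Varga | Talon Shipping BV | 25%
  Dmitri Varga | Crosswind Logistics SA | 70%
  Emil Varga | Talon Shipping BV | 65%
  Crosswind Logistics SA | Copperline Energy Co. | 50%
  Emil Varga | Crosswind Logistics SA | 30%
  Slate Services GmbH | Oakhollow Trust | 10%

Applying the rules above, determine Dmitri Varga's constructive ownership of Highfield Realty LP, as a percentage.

By parent–child attribution (R3), Dmitri Varga is treated as also owning Emil Varga's interest in Crosswind Logistics SA, giving 70% + 30% = 100%.
By parent–child attribution (R3), Dmitri Varga is treated as also owning Emil Varga's interest in Talon Shipping BV, giving 25% + 65% = 90%.
Chain via Crosswind Logistics SA → Copperline Energy Co. → Pinebrook Mining NL (R1): 100% × 50% × 60% × 40% = 12% of Highfield Realty LP.
Chain via Talon Shipping BV → Slate Services GmbH → Beacon Textiles S.p.A. (R1): 90% × 70% × 50% × 50% = 15.75% of Highfield Realty LP.
Direct interest in Highfield Realty LP: 8%.
Aggregating (R2): 12% + 15.75% + 8% = 35.75%.

35.75%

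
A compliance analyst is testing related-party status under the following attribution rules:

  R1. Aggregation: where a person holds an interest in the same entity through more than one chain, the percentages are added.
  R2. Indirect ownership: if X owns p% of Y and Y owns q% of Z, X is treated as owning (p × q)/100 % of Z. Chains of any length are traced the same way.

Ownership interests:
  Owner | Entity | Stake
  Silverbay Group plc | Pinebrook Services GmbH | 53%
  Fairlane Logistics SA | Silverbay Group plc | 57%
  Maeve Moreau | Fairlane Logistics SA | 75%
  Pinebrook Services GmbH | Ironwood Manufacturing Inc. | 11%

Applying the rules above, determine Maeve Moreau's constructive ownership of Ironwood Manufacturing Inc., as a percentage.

Chain via Fairlane Logistics SA → Silverbay Group plc → Pinebrook Services GmbH (R2): 75% × 57% × 53% × 11% = 2.492325% of Ironwood Manufacturing Inc.

2.492325%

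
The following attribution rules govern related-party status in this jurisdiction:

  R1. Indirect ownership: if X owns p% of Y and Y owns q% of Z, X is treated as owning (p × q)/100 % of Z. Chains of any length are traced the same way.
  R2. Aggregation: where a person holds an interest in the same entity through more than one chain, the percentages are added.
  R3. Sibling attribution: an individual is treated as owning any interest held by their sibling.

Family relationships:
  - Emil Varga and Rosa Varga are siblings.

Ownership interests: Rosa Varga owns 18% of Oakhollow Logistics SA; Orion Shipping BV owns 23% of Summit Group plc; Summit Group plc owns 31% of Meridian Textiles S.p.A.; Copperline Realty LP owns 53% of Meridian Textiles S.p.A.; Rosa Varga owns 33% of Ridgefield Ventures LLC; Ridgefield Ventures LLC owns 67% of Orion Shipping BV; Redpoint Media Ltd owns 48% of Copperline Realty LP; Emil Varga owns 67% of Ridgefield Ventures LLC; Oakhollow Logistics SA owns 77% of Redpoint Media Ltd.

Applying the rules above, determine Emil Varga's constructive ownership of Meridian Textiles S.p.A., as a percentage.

By sibling attribution (R3), Emil Varga is treated as also owning Rosa Varga's interest in Ridgefield Ventures LLC, giving 67% + 33% = 100%.
By sibling attribution (R3), Emil Varga is treated as owning Rosa Varga's 18% interest in Oakhollow Logistics SA.
Chain via Ridgefield Ventures LLC → Orion Shipping BV → Summit Group plc (R1): 100% × 67% × 23% × 31% = 4.7771% of Meridian Textiles S.p.A.
Chain via Oakhollow Logistics SA → Redpoint Media Ltd → Copperline Realty LP (R1): 18% × 77% × 48% × 53% = 3.525984% of Meridian Textiles S.p.A.
Aggregating (R2): 4.7771% + 3.525984% = 8.303084%.

8.303084%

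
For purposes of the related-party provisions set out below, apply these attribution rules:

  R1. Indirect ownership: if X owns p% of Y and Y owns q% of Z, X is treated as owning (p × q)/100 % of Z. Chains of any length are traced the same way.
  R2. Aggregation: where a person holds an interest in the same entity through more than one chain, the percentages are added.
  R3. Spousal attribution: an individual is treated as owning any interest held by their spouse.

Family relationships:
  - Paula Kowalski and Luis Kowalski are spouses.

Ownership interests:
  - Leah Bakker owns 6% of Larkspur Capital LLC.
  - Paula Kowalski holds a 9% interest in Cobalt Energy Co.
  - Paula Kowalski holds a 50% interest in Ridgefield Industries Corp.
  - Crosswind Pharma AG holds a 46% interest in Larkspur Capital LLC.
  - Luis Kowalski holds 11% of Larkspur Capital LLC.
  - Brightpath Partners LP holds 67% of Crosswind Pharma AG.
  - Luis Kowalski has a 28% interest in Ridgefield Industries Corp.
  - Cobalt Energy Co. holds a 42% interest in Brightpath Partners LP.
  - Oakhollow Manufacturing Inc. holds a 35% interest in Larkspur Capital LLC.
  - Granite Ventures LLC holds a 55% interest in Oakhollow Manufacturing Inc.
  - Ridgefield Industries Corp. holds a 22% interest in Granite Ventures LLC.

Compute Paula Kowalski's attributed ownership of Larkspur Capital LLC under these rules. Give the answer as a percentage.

15.468296%

By spousal attribution (R3), Paula Kowalski is treated as also owning Luis Kowalski's interest in Ridgefield Industries Corp, giving 50% + 28% = 78%.
By spousal attribution (R3), Paula Kowalski is treated as owning Luis Kowalski's 11% interest in Larkspur Capital LLC.
Chain via Ridgefield Industries Corp. → Granite Ventures LLC → Oakhollow Manufacturing Inc. (R1): 78% × 22% × 55% × 35% = 3.3033% of Larkspur Capital LLC.
Chain via Cobalt Energy Co. → Brightpath Partners LP → Crosswind Pharma AG (R1): 9% × 42% × 67% × 46% = 1.164996% of Larkspur Capital LLC.
Direct interest in Larkspur Capital LLC: 11%.
Aggregating (R2): 3.3033% + 1.164996% + 11% = 15.468296%.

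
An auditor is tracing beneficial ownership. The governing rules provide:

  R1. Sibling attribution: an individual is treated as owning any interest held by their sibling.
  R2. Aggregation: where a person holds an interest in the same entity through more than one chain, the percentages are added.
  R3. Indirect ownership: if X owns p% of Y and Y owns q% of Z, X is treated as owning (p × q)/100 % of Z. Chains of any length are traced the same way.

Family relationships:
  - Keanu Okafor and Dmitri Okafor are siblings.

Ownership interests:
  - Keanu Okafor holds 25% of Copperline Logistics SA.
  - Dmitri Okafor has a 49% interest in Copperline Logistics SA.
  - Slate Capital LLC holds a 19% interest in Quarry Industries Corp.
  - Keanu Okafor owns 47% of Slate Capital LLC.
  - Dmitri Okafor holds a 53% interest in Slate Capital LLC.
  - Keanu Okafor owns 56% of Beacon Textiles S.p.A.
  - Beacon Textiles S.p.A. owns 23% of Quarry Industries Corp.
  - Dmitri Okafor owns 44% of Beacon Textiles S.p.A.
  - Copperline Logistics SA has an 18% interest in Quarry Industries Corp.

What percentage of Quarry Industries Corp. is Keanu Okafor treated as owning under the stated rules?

55.32%

By sibling attribution (R1), Keanu Okafor is treated as also owning Dmitri Okafor's interest in Copperline Logistics SA, giving 25% + 49% = 74%.
By sibling attribution (R1), Keanu Okafor is treated as also owning Dmitri Okafor's interest in Beacon Textiles S.p.A, giving 56% + 44% = 100%.
By sibling attribution (R1), Keanu Okafor is treated as also owning Dmitri Okafor's interest in Slate Capital LLC, giving 47% + 53% = 100%.
Chain via Copperline Logistics SA (R3): 74% × 18% = 13.32% of Quarry Industries Corp.
Chain via Beacon Textiles S.p.A. (R3): 100% × 23% = 23% of Quarry Industries Corp.
Chain via Slate Capital LLC (R3): 100% × 19% = 19% of Quarry Industries Corp.
Aggregating (R2): 13.32% + 23% + 19% = 55.32%.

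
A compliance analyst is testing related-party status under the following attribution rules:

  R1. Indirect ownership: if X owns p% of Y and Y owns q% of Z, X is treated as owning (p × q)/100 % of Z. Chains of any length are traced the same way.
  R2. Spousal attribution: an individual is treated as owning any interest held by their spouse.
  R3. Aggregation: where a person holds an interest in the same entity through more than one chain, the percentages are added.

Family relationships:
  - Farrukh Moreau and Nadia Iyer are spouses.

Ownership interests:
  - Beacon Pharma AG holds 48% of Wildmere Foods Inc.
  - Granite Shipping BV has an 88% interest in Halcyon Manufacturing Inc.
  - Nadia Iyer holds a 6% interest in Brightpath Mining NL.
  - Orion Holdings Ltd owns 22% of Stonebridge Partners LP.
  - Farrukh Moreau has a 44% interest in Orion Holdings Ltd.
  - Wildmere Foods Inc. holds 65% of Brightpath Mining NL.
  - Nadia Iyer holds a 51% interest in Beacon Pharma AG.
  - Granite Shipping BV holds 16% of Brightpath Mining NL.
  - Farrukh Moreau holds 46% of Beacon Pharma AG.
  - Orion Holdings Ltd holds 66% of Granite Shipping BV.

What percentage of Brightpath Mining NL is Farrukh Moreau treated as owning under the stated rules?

40.9104%

By spousal attribution (R2), Farrukh Moreau is treated as also owning Nadia Iyer's interest in Beacon Pharma AG, giving 46% + 51% = 97%.
By spousal attribution (R2), Farrukh Moreau is treated as owning Nadia Iyer's 6% interest in Brightpath Mining NL.
Chain via Beacon Pharma AG → Wildmere Foods Inc. (R1): 97% × 48% × 65% = 30.264% of Brightpath Mining NL.
Chain via Orion Holdings Ltd → Granite Shipping BV (R1): 44% × 66% × 16% = 4.6464% of Brightpath Mining NL.
Direct interest in Brightpath Mining NL: 6%.
Aggregating (R3): 30.264% + 4.6464% + 6% = 40.9104%.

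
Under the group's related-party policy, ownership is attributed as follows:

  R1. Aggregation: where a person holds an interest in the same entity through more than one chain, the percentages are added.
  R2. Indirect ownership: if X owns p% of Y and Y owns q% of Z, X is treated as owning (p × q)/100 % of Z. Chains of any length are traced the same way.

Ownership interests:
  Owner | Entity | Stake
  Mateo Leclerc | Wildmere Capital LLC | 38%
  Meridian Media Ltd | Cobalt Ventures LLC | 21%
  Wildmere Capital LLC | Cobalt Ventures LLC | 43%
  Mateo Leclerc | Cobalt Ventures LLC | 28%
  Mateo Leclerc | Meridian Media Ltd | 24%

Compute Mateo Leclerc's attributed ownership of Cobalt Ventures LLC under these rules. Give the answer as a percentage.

Chain via Meridian Media Ltd (R2): 24% × 21% = 5.04% of Cobalt Ventures LLC.
Chain via Wildmere Capital LLC (R2): 38% × 43% = 16.34% of Cobalt Ventures LLC.
Direct interest in Cobalt Ventures LLC: 28%.
Aggregating (R1): 5.04% + 16.34% + 28% = 49.38%.

49.38%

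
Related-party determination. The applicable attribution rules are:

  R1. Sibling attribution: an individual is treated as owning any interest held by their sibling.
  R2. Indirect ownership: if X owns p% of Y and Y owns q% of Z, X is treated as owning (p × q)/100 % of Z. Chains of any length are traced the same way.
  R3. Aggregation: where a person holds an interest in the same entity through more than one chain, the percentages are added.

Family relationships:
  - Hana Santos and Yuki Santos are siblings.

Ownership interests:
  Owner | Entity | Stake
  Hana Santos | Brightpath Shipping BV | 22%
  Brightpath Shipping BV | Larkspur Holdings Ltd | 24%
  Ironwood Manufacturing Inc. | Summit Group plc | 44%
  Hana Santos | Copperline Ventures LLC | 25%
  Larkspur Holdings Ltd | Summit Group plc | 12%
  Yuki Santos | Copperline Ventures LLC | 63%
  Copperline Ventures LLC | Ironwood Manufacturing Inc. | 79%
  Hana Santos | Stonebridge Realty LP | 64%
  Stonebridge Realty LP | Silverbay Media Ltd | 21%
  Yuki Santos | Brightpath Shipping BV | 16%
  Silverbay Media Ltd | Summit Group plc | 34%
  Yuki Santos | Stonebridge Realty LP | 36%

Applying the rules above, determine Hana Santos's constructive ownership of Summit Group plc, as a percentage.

By sibling attribution (R1), Hana Santos is treated as also owning Yuki Santos's interest in Brightpath Shipping BV, giving 22% + 16% = 38%.
By sibling attribution (R1), Hana Santos is treated as also owning Yuki Santos's interest in Copperline Ventures LLC, giving 25% + 63% = 88%.
By sibling attribution (R1), Hana Santos is treated as also owning Yuki Santos's interest in Stonebridge Realty LP, giving 64% + 36% = 100%.
Chain via Brightpath Shipping BV → Larkspur Holdings Ltd (R2): 38% × 24% × 12% = 1.0944% of Summit Group plc.
Chain via Copperline Ventures LLC → Ironwood Manufacturing Inc. (R2): 88% × 79% × 44% = 30.5888% of Summit Group plc.
Chain via Stonebridge Realty LP → Silverbay Media Ltd (R2): 100% × 21% × 34% = 7.14% of Summit Group plc.
Aggregating (R3): 1.0944% + 30.5888% + 7.14% = 38.8232%.

38.8232%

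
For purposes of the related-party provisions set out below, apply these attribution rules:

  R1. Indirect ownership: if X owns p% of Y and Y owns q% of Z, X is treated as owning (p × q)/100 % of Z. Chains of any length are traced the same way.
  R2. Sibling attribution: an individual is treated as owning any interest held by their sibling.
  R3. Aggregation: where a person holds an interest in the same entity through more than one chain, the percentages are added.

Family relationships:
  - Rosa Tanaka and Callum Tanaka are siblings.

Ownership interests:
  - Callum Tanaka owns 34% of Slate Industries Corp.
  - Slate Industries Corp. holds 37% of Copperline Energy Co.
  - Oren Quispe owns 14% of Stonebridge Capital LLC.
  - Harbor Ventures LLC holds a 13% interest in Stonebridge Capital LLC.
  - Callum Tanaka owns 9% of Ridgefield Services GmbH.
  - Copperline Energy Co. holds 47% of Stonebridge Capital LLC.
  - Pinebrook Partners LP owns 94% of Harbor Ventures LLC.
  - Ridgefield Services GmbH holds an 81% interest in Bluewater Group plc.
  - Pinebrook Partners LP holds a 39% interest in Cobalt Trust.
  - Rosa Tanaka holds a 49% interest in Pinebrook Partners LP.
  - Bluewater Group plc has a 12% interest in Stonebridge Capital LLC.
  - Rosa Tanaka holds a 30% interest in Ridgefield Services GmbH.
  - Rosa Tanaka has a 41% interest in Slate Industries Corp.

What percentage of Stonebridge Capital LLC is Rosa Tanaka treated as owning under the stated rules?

22.8211%

By sibling attribution (R2), Rosa Tanaka is treated as also owning Callum Tanaka's interest in Slate Industries Corp, giving 41% + 34% = 75%.
By sibling attribution (R2), Rosa Tanaka is treated as also owning Callum Tanaka's interest in Ridgefield Services GmbH, giving 30% + 9% = 39%.
Chain via Slate Industries Corp. → Copperline Energy Co. (R1): 75% × 37% × 47% = 13.0425% of Stonebridge Capital LLC.
Chain via Pinebrook Partners LP → Harbor Ventures LLC (R1): 49% × 94% × 13% = 5.9878% of Stonebridge Capital LLC.
Chain via Ridgefield Services GmbH → Bluewater Group plc (R1): 39% × 81% × 12% = 3.7908% of Stonebridge Capital LLC.
Aggregating (R3): 13.0425% + 5.9878% + 3.7908% = 22.8211%.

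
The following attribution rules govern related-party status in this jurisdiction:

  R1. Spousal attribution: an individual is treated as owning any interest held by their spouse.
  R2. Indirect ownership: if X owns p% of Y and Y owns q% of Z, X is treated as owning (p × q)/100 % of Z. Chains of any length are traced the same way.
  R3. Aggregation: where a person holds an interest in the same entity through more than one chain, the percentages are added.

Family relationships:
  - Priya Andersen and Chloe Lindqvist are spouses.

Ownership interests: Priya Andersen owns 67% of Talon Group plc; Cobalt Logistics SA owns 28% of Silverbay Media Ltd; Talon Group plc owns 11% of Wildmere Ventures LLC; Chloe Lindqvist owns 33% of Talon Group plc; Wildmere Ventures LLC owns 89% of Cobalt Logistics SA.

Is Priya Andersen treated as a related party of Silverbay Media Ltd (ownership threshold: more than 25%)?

No

By spousal attribution (R1), Priya Andersen is treated as also owning Chloe Lindqvist's interest in Talon Group plc, giving 67% + 33% = 100%.
Chain via Talon Group plc → Wildmere Ventures LLC → Cobalt Logistics SA (R2): 100% × 11% × 89% × 28% = 2.7412% of Silverbay Media Ltd.
2.7412% does not exceed the 25% threshold, so Priya is not a related party to Silverbay Media Ltd.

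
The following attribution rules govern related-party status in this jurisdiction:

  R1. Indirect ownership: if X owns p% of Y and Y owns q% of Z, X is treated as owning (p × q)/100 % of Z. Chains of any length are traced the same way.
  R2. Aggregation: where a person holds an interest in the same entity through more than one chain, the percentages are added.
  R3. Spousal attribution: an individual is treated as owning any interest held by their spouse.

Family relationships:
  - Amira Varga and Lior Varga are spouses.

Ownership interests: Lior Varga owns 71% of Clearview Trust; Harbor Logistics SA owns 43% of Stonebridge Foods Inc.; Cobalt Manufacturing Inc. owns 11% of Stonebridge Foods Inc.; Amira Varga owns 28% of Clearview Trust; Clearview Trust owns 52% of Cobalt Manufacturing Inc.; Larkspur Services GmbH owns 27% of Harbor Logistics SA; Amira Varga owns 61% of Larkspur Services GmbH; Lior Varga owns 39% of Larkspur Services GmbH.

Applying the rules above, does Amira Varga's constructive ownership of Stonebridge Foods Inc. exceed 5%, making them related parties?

Yes

By spousal attribution (R3), Amira Varga is treated as also owning Lior Varga's interest in Larkspur Services GmbH, giving 61% + 39% = 100%.
By spousal attribution (R3), Amira Varga is treated as also owning Lior Varga's interest in Clearview Trust, giving 28% + 71% = 99%.
Chain via Larkspur Services GmbH → Harbor Logistics SA (R1): 100% × 27% × 43% = 11.61% of Stonebridge Foods Inc.
Chain via Clearview Trust → Cobalt Manufacturing Inc. (R1): 99% × 52% × 11% = 5.6628% of Stonebridge Foods Inc.
Aggregating (R2): 11.61% + 5.6628% = 17.2728%.
17.2728% exceeds the 5% threshold, so Amira is a related party to Stonebridge Foods Inc.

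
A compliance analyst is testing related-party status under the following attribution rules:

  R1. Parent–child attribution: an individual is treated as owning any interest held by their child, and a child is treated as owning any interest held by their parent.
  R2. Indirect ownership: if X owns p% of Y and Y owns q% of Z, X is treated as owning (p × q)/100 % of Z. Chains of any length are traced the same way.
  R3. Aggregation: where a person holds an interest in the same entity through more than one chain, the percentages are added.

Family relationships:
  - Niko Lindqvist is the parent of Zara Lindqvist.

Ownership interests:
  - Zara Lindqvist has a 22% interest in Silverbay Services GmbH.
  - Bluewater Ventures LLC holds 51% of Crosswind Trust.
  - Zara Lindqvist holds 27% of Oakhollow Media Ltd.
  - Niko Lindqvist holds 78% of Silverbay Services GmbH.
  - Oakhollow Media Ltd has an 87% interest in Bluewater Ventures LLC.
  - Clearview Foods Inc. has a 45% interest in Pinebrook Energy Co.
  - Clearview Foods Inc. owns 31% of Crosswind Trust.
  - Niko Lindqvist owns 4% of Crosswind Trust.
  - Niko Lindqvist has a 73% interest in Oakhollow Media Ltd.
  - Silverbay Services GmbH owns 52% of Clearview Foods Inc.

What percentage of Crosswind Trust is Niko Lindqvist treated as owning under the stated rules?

By parent–child attribution (R1), Niko Lindqvist is treated as also owning Zara Lindqvist's interest in Silverbay Services GmbH, giving 78% + 22% = 100%.
By parent–child attribution (R1), Niko Lindqvist is treated as also owning Zara Lindqvist's interest in Oakhollow Media Ltd, giving 73% + 27% = 100%.
Chain via Silverbay Services GmbH → Clearview Foods Inc. (R2): 100% × 52% × 31% = 16.12% of Crosswind Trust.
Chain via Oakhollow Media Ltd → Bluewater Ventures LLC (R2): 100% × 87% × 51% = 44.37% of Crosswind Trust.
Direct interest in Crosswind Trust: 4%.
Aggregating (R3): 16.12% + 44.37% + 4% = 64.49%.

64.49%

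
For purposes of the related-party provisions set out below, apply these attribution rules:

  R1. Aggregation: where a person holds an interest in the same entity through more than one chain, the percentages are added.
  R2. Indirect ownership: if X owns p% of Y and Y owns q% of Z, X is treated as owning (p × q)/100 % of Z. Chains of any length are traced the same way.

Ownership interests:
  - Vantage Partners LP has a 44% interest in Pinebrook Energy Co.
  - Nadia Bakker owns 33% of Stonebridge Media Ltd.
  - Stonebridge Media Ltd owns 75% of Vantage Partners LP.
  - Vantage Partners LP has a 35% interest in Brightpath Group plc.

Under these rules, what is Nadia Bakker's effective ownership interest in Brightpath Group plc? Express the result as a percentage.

Chain via Stonebridge Media Ltd → Vantage Partners LP (R2): 33% × 75% × 35% = 8.6625% of Brightpath Group plc.

8.6625%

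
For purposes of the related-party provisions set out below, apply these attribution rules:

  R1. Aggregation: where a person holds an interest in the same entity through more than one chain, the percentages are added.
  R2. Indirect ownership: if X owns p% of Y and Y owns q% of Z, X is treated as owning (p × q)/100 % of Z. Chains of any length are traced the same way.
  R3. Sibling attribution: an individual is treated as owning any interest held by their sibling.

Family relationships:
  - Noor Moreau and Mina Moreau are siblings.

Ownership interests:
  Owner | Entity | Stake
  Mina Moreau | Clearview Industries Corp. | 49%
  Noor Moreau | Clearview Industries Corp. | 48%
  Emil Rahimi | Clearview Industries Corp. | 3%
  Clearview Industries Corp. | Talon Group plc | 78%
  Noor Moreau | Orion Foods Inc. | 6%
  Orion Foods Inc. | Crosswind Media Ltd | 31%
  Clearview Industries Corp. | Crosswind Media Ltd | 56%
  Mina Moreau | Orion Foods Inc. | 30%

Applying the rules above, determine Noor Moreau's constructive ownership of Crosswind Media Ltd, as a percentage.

By sibling attribution (R3), Noor Moreau is treated as also owning Mina Moreau's interest in Orion Foods Inc, giving 6% + 30% = 36%.
By sibling attribution (R3), Noor Moreau is treated as also owning Mina Moreau's interest in Clearview Industries Corp, giving 48% + 49% = 97%.
Chain via Orion Foods Inc. (R2): 36% × 31% = 11.16% of Crosswind Media Ltd.
Chain via Clearview Industries Corp. (R2): 97% × 56% = 54.32% of Crosswind Media Ltd.
Aggregating (R1): 11.16% + 54.32% = 65.48%.

65.48%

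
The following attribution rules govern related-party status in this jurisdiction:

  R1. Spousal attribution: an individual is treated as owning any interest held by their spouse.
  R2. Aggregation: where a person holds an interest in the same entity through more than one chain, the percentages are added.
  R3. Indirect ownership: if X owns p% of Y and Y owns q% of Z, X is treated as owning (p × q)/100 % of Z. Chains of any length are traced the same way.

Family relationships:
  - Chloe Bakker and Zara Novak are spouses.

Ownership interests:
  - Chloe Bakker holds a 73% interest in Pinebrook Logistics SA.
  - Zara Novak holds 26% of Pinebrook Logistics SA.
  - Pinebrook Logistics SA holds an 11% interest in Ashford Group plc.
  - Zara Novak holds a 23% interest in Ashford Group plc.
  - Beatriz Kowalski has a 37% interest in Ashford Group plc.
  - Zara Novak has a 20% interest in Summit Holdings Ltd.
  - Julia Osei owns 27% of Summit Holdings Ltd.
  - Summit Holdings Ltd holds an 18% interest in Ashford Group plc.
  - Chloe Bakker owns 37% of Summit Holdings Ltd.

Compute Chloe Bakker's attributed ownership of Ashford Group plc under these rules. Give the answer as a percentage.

44.15%

By spousal attribution (R1), Chloe Bakker is treated as also owning Zara Novak's interest in Summit Holdings Ltd, giving 37% + 20% = 57%.
By spousal attribution (R1), Chloe Bakker is treated as also owning Zara Novak's interest in Pinebrook Logistics SA, giving 73% + 26% = 99%.
By spousal attribution (R1), Chloe Bakker is treated as owning Zara Novak's 23% interest in Ashford Group plc.
Chain via Summit Holdings Ltd (R3): 57% × 18% = 10.26% of Ashford Group plc.
Chain via Pinebrook Logistics SA (R3): 99% × 11% = 10.89% of Ashford Group plc.
Direct interest in Ashford Group plc: 23%.
Aggregating (R2): 10.26% + 10.89% + 23% = 44.15%.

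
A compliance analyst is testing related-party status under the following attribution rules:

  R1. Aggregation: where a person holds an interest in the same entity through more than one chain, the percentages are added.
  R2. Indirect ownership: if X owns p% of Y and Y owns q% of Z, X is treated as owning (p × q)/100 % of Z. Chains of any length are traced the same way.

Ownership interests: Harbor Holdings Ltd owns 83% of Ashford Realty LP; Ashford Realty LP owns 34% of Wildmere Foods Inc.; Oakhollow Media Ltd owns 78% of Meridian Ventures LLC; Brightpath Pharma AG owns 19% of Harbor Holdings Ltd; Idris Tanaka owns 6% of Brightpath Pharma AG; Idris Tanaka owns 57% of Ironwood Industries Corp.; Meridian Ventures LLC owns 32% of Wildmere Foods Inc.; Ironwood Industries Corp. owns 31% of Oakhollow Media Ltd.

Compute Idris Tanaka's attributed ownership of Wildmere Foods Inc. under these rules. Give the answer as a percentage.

4.73214%

Chain via Brightpath Pharma AG → Harbor Holdings Ltd → Ashford Realty LP (R2): 6% × 19% × 83% × 34% = 0.321708% of Wildmere Foods Inc.
Chain via Ironwood Industries Corp. → Oakhollow Media Ltd → Meridian Ventures LLC (R2): 57% × 31% × 78% × 32% = 4.410432% of Wildmere Foods Inc.
Aggregating (R1): 0.321708% + 4.410432% = 4.73214%.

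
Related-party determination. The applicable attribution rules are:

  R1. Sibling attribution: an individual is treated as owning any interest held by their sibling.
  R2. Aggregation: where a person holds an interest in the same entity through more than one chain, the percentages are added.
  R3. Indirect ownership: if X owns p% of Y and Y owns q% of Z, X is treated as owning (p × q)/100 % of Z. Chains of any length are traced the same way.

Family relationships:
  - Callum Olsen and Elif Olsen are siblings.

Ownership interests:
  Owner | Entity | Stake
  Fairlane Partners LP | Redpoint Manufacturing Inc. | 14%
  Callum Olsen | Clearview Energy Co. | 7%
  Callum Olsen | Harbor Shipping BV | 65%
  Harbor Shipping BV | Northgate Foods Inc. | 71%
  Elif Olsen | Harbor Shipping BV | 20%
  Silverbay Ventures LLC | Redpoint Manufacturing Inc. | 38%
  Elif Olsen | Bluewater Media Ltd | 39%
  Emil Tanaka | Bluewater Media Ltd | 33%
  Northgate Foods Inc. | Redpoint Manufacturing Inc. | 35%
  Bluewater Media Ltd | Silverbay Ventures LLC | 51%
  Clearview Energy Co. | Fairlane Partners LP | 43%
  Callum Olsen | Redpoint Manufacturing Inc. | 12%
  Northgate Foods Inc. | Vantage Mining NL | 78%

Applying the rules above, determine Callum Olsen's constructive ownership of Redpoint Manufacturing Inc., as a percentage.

By sibling attribution (R1), Callum Olsen is treated as also owning Elif Olsen's interest in Harbor Shipping BV, giving 65% + 20% = 85%.
By sibling attribution (R1), Callum Olsen is treated as owning Elif Olsen's 39% interest in Bluewater Media Ltd.
Chain via Harbor Shipping BV → Northgate Foods Inc. (R3): 85% × 71% × 35% = 21.1225% of Redpoint Manufacturing Inc.
Chain via Clearview Energy Co. → Fairlane Partners LP (R3): 7% × 43% × 14% = 0.4214% of Redpoint Manufacturing Inc.
Direct interest in Redpoint Manufacturing Inc: 12%.
Chain via Bluewater Media Ltd → Silverbay Ventures LLC (R3): 39% × 51% × 38% = 7.5582% of Redpoint Manufacturing Inc.
Aggregating (R2): 21.1225% + 0.4214% + 12% + 7.5582% = 41.1021%.

41.1021%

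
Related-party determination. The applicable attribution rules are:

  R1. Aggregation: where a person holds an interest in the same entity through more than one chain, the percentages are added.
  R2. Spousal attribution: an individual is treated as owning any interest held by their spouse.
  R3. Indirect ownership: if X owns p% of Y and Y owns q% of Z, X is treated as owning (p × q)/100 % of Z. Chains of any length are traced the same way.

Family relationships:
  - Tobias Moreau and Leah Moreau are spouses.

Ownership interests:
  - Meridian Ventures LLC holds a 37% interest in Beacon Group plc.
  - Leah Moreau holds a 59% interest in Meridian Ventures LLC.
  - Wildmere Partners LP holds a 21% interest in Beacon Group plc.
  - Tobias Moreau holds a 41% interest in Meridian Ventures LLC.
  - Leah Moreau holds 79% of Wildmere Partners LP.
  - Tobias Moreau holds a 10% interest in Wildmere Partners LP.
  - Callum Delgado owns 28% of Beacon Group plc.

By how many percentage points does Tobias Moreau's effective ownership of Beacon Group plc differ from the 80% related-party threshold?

By spousal attribution (R2), Tobias Moreau is treated as also owning Leah Moreau's interest in Wildmere Partners LP, giving 10% + 79% = 89%.
By spousal attribution (R2), Tobias Moreau is treated as also owning Leah Moreau's interest in Meridian Ventures LLC, giving 41% + 59% = 100%.
Chain via Wildmere Partners LP (R3): 89% × 21% = 18.69% of Beacon Group plc.
Chain via Meridian Ventures LLC (R3): 100% × 37% = 37% of Beacon Group plc.
Aggregating (R1): 18.69% + 37% = 55.69%.
55.69% falls short of the 80% threshold by 24.31 percentage points.

24.31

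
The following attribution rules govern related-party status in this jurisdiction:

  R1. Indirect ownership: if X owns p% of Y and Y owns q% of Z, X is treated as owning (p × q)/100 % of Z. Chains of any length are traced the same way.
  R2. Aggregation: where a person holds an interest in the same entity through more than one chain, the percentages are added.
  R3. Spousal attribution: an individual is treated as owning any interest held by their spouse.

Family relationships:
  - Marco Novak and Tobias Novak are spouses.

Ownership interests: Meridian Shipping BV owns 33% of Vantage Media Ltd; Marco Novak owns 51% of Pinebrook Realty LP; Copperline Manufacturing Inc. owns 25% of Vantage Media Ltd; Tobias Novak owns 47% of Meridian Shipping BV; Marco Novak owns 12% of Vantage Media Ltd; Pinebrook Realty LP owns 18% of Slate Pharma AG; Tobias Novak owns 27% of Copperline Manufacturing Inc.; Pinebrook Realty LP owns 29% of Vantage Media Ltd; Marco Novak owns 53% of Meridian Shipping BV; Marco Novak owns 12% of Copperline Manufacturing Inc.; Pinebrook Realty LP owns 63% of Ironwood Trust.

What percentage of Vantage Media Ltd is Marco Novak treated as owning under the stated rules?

69.54%

By spousal attribution (R3), Marco Novak is treated as also owning Tobias Novak's interest in Copperline Manufacturing Inc, giving 12% + 27% = 39%.
By spousal attribution (R3), Marco Novak is treated as also owning Tobias Novak's interest in Meridian Shipping BV, giving 53% + 47% = 100%.
Chain via Copperline Manufacturing Inc. (R1): 39% × 25% = 9.75% of Vantage Media Ltd.
Chain via Pinebrook Realty LP (R1): 51% × 29% = 14.79% of Vantage Media Ltd.
Chain via Meridian Shipping BV (R1): 100% × 33% = 33% of Vantage Media Ltd.
Direct interest in Vantage Media Ltd: 12%.
Aggregating (R2): 9.75% + 14.79% + 33% + 12% = 69.54%.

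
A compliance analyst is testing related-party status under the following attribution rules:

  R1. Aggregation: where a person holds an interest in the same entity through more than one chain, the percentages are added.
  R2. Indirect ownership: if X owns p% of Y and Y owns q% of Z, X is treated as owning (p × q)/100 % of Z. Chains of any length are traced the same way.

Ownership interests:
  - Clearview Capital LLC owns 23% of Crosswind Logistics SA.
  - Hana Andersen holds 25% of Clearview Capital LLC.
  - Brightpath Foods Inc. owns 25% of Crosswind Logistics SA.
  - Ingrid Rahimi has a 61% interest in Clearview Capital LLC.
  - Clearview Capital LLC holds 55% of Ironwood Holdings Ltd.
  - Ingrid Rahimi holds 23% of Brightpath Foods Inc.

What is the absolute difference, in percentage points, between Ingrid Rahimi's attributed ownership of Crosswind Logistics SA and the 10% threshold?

Chain via Clearview Capital LLC (R2): 61% × 23% = 14.03% of Crosswind Logistics SA.
Chain via Brightpath Foods Inc. (R2): 23% × 25% = 5.75% of Crosswind Logistics SA.
Aggregating (R1): 14.03% + 5.75% = 19.78%.
19.78% exceeds the 10% threshold by 9.78 percentage points.

9.78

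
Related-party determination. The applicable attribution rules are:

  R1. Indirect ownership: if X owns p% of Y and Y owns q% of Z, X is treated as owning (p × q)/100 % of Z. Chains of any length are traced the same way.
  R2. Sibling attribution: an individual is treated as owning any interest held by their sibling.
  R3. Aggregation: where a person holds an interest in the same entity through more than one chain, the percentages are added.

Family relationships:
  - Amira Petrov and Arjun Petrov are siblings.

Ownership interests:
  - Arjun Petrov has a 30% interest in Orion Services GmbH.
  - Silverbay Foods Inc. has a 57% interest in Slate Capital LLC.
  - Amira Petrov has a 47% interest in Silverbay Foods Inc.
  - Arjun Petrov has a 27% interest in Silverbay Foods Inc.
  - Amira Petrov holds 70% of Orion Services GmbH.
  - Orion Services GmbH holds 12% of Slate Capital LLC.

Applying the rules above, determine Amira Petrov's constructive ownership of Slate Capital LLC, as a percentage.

54.18%

By sibling attribution (R2), Amira Petrov is treated as also owning Arjun Petrov's interest in Orion Services GmbH, giving 70% + 30% = 100%.
By sibling attribution (R2), Amira Petrov is treated as also owning Arjun Petrov's interest in Silverbay Foods Inc, giving 47% + 27% = 74%.
Chain via Orion Services GmbH (R1): 100% × 12% = 12% of Slate Capital LLC.
Chain via Silverbay Foods Inc. (R1): 74% × 57% = 42.18% of Slate Capital LLC.
Aggregating (R3): 12% + 42.18% = 54.18%.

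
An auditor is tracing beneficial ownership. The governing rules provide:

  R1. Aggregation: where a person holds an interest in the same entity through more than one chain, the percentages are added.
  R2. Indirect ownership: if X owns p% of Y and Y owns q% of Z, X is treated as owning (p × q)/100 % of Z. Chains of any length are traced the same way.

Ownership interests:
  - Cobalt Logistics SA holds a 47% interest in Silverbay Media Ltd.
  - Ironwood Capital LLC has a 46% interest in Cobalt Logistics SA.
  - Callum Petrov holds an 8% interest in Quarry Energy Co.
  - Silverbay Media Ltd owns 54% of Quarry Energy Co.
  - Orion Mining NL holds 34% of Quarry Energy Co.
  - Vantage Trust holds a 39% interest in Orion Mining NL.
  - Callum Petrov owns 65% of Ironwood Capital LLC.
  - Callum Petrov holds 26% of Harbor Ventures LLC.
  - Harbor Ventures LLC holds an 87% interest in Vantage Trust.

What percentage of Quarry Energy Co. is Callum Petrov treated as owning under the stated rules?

Chain via Ironwood Capital LLC → Cobalt Logistics SA → Silverbay Media Ltd (R2): 65% × 46% × 47% × 54% = 7.58862% of Quarry Energy Co.
Chain via Harbor Ventures LLC → Vantage Trust → Orion Mining NL (R2): 26% × 87% × 39% × 34% = 2.999412% of Quarry Energy Co.
Direct interest in Quarry Energy Co: 8%.
Aggregating (R1): 7.58862% + 2.999412% + 8% = 18.588032%.

18.588032%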